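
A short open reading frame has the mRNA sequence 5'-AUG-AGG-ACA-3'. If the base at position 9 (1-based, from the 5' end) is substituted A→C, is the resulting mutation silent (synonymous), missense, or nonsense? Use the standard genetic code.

Position 9 falls in codon 3: ACA → Thr.
After the substitution the codon is ACC → Thr.
Both encode Thr, so the change is synonymous.

silent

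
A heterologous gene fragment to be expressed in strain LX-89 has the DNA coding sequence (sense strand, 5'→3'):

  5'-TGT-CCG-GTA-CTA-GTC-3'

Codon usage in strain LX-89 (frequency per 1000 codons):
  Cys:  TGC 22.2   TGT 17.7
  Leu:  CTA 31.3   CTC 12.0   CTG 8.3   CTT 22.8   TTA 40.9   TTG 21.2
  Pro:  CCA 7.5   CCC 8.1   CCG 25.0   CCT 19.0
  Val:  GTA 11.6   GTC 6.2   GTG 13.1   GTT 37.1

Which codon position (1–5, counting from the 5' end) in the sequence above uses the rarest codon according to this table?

Codon 1 TGT (Cys): 17.7 per 1000.
Codon 2 CCG (Pro): 25.0 per 1000.
Codon 3 GTA (Val): 11.6 per 1000.
Codon 4 CTA (Leu): 31.3 per 1000.
Codon 5 GTC (Val): 6.2 per 1000.
Lowest frequency is 6.2 at codon 5.

5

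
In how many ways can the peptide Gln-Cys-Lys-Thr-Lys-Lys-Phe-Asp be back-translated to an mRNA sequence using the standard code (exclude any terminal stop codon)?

Gln: 2 codons.
Cys: 2 codons.
Lys: 2 codons.
Thr: 4 codons.
Lys: 2 codons.
Lys: 2 codons.
Phe: 2 codons.
Asp: 2 codons.
2 × 2 × 2 × 4 × 2 × 2 × 2 × 2 = 512.

512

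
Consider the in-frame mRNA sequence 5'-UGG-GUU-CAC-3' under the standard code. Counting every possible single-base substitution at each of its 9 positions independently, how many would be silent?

4

Codon 1 (UGG, Trp): 0 synonymous substitutions.
Codon 2 (GUU, Val): 3 synonymous substitutions.
Codon 3 (CAC, His): 1 synonymous substitution.
Total: 0 + 3 + 1 = 4.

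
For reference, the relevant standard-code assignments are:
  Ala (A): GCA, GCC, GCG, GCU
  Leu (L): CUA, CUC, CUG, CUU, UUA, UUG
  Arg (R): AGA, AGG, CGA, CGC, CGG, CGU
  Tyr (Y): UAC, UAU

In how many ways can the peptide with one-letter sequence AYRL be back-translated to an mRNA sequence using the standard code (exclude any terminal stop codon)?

288

Ala: 4 codons.
Tyr: 2 codons.
Arg: 6 codons.
Leu: 6 codons.
4 × 2 × 6 × 6 = 288.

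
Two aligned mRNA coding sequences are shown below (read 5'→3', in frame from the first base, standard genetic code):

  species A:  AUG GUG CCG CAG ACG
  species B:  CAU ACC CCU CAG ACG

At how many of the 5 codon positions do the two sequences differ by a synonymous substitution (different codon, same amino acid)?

Codon 1: AUG Met / CAU His — nonsynonymous.
Codon 2: GUG Val / ACC Thr — nonsynonymous.
Codon 3: CCG Pro / CCU Pro — synonymous.
Codon 4: CAG Gln / CAG Gln — identical.
Codon 5: ACG Thr / ACG Thr — identical.
Synonymous differences: 1.

1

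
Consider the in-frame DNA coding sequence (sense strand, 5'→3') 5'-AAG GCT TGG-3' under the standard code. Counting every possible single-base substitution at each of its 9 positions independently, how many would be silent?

Codon 1 (AAG, Lys): 1 synonymous substitution.
Codon 2 (GCT, Ala): 3 synonymous substitutions.
Codon 3 (TGG, Trp): 0 synonymous substitutions.
Total: 1 + 3 + 0 = 4.

4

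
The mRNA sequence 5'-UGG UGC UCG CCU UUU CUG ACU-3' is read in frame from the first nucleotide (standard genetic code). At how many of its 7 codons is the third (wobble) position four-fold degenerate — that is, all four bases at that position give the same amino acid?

4

Codon 1 UGG (Trp): third position 1-fold.
Codon 2 UGC (Cys): third position 2-fold.
Codon 3 UCG (Ser): third position 4-fold.
Codon 4 CCU (Pro): third position 4-fold.
Codon 5 UUU (Phe): third position 2-fold.
Codon 6 CUG (Leu): third position 4-fold.
Codon 7 ACU (Thr): third position 4-fold.
Four-fold degenerate third positions: 4.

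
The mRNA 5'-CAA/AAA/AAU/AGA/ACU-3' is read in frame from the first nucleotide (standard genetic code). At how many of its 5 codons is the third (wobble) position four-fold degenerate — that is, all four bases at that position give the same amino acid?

1

Codon 1 CAA (Gln): third position 2-fold.
Codon 2 AAA (Lys): third position 2-fold.
Codon 3 AAU (Asn): third position 2-fold.
Codon 4 AGA (Arg): third position 2-fold.
Codon 5 ACU (Thr): third position 4-fold.
Four-fold degenerate third positions: 1.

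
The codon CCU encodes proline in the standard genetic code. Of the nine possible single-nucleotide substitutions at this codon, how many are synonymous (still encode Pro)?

3

Position 1: none → 0 synonymous.
Position 2: none → 0 synonymous.
Position 3: CCC, CCA, CCG → 3 synonymous.
Total: 0 + 0 + 3 = 3.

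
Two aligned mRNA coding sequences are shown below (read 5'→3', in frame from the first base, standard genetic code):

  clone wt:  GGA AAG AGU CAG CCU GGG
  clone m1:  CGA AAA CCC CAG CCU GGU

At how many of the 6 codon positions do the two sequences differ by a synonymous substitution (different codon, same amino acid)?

2

Codon 1: GGA Gly / CGA Arg — nonsynonymous.
Codon 2: AAG Lys / AAA Lys — synonymous.
Codon 3: AGU Ser / CCC Pro — nonsynonymous.
Codon 4: CAG Gln / CAG Gln — identical.
Codon 5: CCU Pro / CCU Pro — identical.
Codon 6: GGG Gly / GGU Gly — synonymous.
Synonymous differences: 2.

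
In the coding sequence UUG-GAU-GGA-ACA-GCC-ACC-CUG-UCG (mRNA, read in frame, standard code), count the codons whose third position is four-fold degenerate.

Codon 1 UUG (Leu): third position 2-fold.
Codon 2 GAU (Asp): third position 2-fold.
Codon 3 GGA (Gly): third position 4-fold.
Codon 4 ACA (Thr): third position 4-fold.
Codon 5 GCC (Ala): third position 4-fold.
Codon 6 ACC (Thr): third position 4-fold.
Codon 7 CUG (Leu): third position 4-fold.
Codon 8 UCG (Ser): third position 4-fold.
Four-fold degenerate third positions: 6.

6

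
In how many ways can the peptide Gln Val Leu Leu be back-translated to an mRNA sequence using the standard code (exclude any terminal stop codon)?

288

Gln: 2 codons.
Val: 4 codons.
Leu: 6 codons.
Leu: 6 codons.
2 × 4 × 6 × 6 = 288.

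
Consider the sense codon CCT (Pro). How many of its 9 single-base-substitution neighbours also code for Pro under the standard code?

Position 1: none → 0 synonymous.
Position 2: none → 0 synonymous.
Position 3: CCC, CCA, CCG → 3 synonymous.
Total: 0 + 0 + 3 = 3.

3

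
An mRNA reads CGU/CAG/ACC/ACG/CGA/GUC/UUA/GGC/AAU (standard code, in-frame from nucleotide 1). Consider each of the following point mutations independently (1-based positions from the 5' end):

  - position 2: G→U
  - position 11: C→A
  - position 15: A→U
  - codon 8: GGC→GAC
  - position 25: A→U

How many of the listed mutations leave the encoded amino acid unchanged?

Codon 1: CGU (Arg) → CUU (Leu) — missense.
Codon 4: ACG (Thr) → AAG (Lys) — missense.
Codon 5: CGA (Arg) → CGU (Arg) — synonymous.
Codon 8: GGC (Gly) → GAC (Asp) — missense.
Codon 9: AAU (Asn) → UAU (Tyr) — missense.
Synonymous: 1 of 5.

1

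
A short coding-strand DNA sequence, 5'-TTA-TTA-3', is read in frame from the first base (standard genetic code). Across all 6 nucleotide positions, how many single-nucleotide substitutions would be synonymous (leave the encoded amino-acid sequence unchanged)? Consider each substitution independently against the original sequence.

Codon 1 (TTA, Leu): 2 synonymous substitutions.
Codon 2 (TTA, Leu): 2 synonymous substitutions.
Total: 2 + 2 = 4.

4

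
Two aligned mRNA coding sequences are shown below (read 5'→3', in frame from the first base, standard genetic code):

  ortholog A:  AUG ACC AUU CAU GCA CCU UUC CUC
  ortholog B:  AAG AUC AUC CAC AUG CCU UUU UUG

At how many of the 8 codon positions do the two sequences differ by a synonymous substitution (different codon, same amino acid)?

4

Codon 1: AUG Met / AAG Lys — nonsynonymous.
Codon 2: ACC Thr / AUC Ile — nonsynonymous.
Codon 3: AUU Ile / AUC Ile — synonymous.
Codon 4: CAU His / CAC His — synonymous.
Codon 5: GCA Ala / AUG Met — nonsynonymous.
Codon 6: CCU Pro / CCU Pro — identical.
Codon 7: UUC Phe / UUU Phe — synonymous.
Codon 8: CUC Leu / UUG Leu — synonymous.
Synonymous differences: 4.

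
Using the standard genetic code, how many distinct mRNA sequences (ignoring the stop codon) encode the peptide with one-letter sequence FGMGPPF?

Phe: 2 codons.
Gly: 4 codons.
Met: 1 codon.
Gly: 4 codons.
Pro: 4 codons.
Pro: 4 codons.
Phe: 2 codons.
2 × 4 × 1 × 4 × 4 × 4 × 2 = 1024.

1024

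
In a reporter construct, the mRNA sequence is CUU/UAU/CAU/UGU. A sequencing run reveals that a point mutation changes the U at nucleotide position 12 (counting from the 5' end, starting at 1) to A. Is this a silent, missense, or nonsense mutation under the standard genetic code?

nonsense

Position 12 falls in codon 4: UGU → Cys.
After the substitution the codon is UGA → Stop.
The new codon is a stop codon, so this is a nonsense mutation.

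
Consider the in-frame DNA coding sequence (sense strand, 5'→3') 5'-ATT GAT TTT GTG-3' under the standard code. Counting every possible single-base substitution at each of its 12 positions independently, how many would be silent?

Codon 1 (ATT, Ile): 2 synonymous substitutions.
Codon 2 (GAT, Asp): 1 synonymous substitution.
Codon 3 (TTT, Phe): 1 synonymous substitution.
Codon 4 (GTG, Val): 3 synonymous substitutions.
Total: 2 + 1 + 1 + 3 = 7.

7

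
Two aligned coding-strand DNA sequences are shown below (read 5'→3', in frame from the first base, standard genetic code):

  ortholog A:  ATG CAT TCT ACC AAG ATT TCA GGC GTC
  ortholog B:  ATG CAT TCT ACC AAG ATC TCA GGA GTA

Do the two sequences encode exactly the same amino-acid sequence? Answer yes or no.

yes

Codon 1: ATG Met / ATG Met — identical.
Codon 2: CAT His / CAT His — identical.
Codon 3: TCT Ser / TCT Ser — identical.
Codon 4: ACC Thr / ACC Thr — identical.
Codon 5: AAG Lys / AAG Lys — identical.
Codon 6: ATT Ile / ATC Ile — synonymous.
Codon 7: TCA Ser / TCA Ser — identical.
Codon 8: GGC Gly / GGA Gly — synonymous.
Codon 9: GTC Val / GTA Val — synonymous.
Nonsynonymous differences: 0 → same protein.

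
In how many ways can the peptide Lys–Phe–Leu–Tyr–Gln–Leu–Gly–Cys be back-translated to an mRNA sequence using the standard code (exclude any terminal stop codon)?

4608

Lys: 2 codons.
Phe: 2 codons.
Leu: 6 codons.
Tyr: 2 codons.
Gln: 2 codons.
Leu: 6 codons.
Gly: 4 codons.
Cys: 2 codons.
2 × 2 × 6 × 2 × 2 × 6 × 4 × 2 = 4608.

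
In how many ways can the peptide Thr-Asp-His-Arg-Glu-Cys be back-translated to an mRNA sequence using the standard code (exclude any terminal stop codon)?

384

Thr: 4 codons.
Asp: 2 codons.
His: 2 codons.
Arg: 6 codons.
Glu: 2 codons.
Cys: 2 codons.
4 × 2 × 2 × 6 × 2 × 2 = 384.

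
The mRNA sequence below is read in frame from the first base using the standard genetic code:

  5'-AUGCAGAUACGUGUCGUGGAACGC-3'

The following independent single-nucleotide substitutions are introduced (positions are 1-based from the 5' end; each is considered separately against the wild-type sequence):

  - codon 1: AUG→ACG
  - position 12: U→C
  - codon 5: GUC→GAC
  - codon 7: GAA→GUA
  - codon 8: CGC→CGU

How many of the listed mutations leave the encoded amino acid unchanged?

Codon 1: AUG (Met) → ACG (Thr) — missense.
Codon 4: CGU (Arg) → CGC (Arg) — synonymous.
Codon 5: GUC (Val) → GAC (Asp) — missense.
Codon 7: GAA (Glu) → GUA (Val) — missense.
Codon 8: CGC (Arg) → CGU (Arg) — synonymous.
Synonymous: 2 of 5.

2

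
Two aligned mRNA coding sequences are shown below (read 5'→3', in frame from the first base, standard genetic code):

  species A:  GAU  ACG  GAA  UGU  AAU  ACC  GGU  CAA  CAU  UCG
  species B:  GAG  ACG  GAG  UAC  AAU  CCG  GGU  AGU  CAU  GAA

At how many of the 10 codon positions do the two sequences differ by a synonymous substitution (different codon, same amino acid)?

Codon 1: GAU Asp / GAG Glu — nonsynonymous.
Codon 2: ACG Thr / ACG Thr — identical.
Codon 3: GAA Glu / GAG Glu — synonymous.
Codon 4: UGU Cys / UAC Tyr — nonsynonymous.
Codon 5: AAU Asn / AAU Asn — identical.
Codon 6: ACC Thr / CCG Pro — nonsynonymous.
Codon 7: GGU Gly / GGU Gly — identical.
Codon 8: CAA Gln / AGU Ser — nonsynonymous.
Codon 9: CAU His / CAU His — identical.
Codon 10: UCG Ser / GAA Glu — nonsynonymous.
Synonymous differences: 1.

1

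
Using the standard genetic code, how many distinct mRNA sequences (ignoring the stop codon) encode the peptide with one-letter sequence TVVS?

384

Thr: 4 codons.
Val: 4 codons.
Val: 4 codons.
Ser: 6 codons.
4 × 4 × 4 × 6 = 384.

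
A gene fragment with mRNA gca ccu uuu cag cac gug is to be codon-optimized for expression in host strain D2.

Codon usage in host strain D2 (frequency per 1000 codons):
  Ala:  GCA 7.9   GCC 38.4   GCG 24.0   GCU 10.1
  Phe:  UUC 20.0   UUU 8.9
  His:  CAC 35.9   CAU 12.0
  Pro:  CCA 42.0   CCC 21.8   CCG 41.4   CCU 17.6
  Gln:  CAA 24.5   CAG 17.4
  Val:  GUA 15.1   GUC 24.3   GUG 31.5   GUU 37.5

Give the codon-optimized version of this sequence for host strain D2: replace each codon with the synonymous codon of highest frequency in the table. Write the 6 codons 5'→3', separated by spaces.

Codon 1 (Ala): best is GCC at 38.4.
Codon 2 (Pro): best is CCA at 42.0.
Codon 3 (Phe): best is UUC at 20.0.
Codon 4 (Gln): best is CAA at 24.5.
Codon 5 (His): best is CAC at 35.9.
Codon 6 (Val): best is GUU at 37.5.

GCC CCA UUC CAA CAC GUU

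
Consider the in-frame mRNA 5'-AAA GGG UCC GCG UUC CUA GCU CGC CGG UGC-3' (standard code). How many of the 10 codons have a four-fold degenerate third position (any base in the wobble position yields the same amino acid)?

Codon 1 AAA (Lys): third position 2-fold.
Codon 2 GGG (Gly): third position 4-fold.
Codon 3 UCC (Ser): third position 4-fold.
Codon 4 GCG (Ala): third position 4-fold.
Codon 5 UUC (Phe): third position 2-fold.
Codon 6 CUA (Leu): third position 4-fold.
Codon 7 GCU (Ala): third position 4-fold.
Codon 8 CGC (Arg): third position 4-fold.
Codon 9 CGG (Arg): third position 4-fold.
Codon 10 UGC (Cys): third position 2-fold.
Four-fold degenerate third positions: 7.

7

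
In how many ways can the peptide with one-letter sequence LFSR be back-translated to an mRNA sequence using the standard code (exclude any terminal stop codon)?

Leu: 6 codons.
Phe: 2 codons.
Ser: 6 codons.
Arg: 6 codons.
6 × 2 × 6 × 6 = 432.

432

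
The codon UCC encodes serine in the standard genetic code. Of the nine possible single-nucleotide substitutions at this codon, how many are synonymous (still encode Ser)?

3

Position 1: none → 0 synonymous.
Position 2: none → 0 synonymous.
Position 3: UCU, UCA, UCG → 3 synonymous.
Total: 0 + 0 + 3 = 3.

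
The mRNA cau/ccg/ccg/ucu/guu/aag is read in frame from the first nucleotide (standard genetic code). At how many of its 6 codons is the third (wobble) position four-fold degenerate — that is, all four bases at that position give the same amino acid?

Codon 1 CAU (His): third position 2-fold.
Codon 2 CCG (Pro): third position 4-fold.
Codon 3 CCG (Pro): third position 4-fold.
Codon 4 UCU (Ser): third position 4-fold.
Codon 5 GUU (Val): third position 4-fold.
Codon 6 AAG (Lys): third position 2-fold.
Four-fold degenerate third positions: 4.

4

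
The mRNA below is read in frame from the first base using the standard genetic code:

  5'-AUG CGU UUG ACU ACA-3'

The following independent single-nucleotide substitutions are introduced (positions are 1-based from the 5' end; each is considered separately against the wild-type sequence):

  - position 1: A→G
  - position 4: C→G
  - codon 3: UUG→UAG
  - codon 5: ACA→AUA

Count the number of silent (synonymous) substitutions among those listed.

Codon 1: AUG (Met) → GUG (Val) — missense.
Codon 2: CGU (Arg) → GGU (Gly) — missense.
Codon 3: UUG (Leu) → UAG (Stop) — nonsense.
Codon 5: ACA (Thr) → AUA (Ile) — missense.
Synonymous: 0 of 4.

0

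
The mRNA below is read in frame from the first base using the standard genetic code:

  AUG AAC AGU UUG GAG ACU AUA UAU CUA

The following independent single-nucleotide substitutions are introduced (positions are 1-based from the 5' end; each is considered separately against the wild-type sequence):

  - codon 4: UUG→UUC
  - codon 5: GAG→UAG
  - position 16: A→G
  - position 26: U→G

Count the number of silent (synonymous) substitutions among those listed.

Codon 4: UUG (Leu) → UUC (Phe) — missense.
Codon 5: GAG (Glu) → UAG (Stop) — nonsense.
Codon 6: ACU (Thr) → GCU (Ala) — missense.
Codon 9: CUA (Leu) → CGA (Arg) — missense.
Synonymous: 0 of 4.

0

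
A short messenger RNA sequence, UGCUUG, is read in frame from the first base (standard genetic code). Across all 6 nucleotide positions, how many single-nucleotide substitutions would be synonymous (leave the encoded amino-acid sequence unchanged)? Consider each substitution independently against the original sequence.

3

Codon 1 (UGC, Cys): 1 synonymous substitution.
Codon 2 (UUG, Leu): 2 synonymous substitutions.
Total: 1 + 2 = 3.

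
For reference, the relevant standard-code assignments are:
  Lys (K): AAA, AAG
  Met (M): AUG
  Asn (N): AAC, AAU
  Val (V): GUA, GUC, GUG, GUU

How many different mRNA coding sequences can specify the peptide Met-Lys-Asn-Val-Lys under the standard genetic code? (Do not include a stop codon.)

32

Met: 1 codon.
Lys: 2 codons.
Asn: 2 codons.
Val: 4 codons.
Lys: 2 codons.
1 × 2 × 2 × 4 × 2 = 32.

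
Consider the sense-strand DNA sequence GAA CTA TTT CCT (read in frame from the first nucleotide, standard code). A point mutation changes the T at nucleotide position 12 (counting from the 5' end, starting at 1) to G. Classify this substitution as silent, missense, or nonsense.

Position 12 falls in codon 4: CCT → Pro.
After the substitution the codon is CCG → Pro.
Both encode Pro, so the change is synonymous.

silent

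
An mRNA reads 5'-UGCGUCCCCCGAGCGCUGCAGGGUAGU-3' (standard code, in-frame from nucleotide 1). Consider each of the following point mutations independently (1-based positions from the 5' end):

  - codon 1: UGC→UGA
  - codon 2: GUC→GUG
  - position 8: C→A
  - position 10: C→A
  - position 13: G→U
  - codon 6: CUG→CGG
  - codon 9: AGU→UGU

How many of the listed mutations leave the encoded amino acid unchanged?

2

Codon 1: UGC (Cys) → UGA (Stop) — nonsense.
Codon 2: GUC (Val) → GUG (Val) — synonymous.
Codon 3: CCC (Pro) → CAC (His) — missense.
Codon 4: CGA (Arg) → AGA (Arg) — synonymous.
Codon 5: GCG (Ala) → UCG (Ser) — missense.
Codon 6: CUG (Leu) → CGG (Arg) — missense.
Codon 9: AGU (Ser) → UGU (Cys) — missense.
Synonymous: 2 of 7.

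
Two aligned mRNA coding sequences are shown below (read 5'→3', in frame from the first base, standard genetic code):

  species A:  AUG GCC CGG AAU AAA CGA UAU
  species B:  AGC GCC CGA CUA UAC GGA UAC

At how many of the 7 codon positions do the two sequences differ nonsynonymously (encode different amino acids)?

4

Codon 1: AUG Met / AGC Ser — nonsynonymous.
Codon 2: GCC Ala / GCC Ala — identical.
Codon 3: CGG Arg / CGA Arg — synonymous.
Codon 4: AAU Asn / CUA Leu — nonsynonymous.
Codon 5: AAA Lys / UAC Tyr — nonsynonymous.
Codon 6: CGA Arg / GGA Gly — nonsynonymous.
Codon 7: UAU Tyr / UAC Tyr — synonymous.
Nonsynonymous differences: 4.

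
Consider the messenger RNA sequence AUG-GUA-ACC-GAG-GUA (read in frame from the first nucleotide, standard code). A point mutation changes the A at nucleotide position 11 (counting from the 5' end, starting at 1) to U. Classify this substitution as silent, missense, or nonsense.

Position 11 falls in codon 4: GAG → Glu.
After the substitution the codon is GUG → Val.
Glu ≠ Val, so this is a missense mutation.

missense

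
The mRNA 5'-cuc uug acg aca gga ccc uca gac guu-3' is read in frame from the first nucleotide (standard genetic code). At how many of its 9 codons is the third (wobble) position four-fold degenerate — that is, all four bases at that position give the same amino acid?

7

Codon 1 CUC (Leu): third position 4-fold.
Codon 2 UUG (Leu): third position 2-fold.
Codon 3 ACG (Thr): third position 4-fold.
Codon 4 ACA (Thr): third position 4-fold.
Codon 5 GGA (Gly): third position 4-fold.
Codon 6 CCC (Pro): third position 4-fold.
Codon 7 UCA (Ser): third position 4-fold.
Codon 8 GAC (Asp): third position 2-fold.
Codon 9 GUU (Val): third position 4-fold.
Four-fold degenerate third positions: 7.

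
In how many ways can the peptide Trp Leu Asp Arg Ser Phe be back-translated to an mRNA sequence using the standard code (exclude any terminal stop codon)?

864

Trp: 1 codon.
Leu: 6 codons.
Asp: 2 codons.
Arg: 6 codons.
Ser: 6 codons.
Phe: 2 codons.
1 × 6 × 2 × 6 × 6 × 2 = 864.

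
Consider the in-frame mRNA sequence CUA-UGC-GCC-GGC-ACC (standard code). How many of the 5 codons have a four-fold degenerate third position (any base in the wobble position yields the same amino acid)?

4

Codon 1 CUA (Leu): third position 4-fold.
Codon 2 UGC (Cys): third position 2-fold.
Codon 3 GCC (Ala): third position 4-fold.
Codon 4 GGC (Gly): third position 4-fold.
Codon 5 ACC (Thr): third position 4-fold.
Four-fold degenerate third positions: 4.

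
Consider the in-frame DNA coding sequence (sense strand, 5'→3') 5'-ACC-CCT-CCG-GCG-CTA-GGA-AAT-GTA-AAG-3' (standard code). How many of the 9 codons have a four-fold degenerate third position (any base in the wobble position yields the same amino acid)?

7

Codon 1 ACC (Thr): third position 4-fold.
Codon 2 CCT (Pro): third position 4-fold.
Codon 3 CCG (Pro): third position 4-fold.
Codon 4 GCG (Ala): third position 4-fold.
Codon 5 CTA (Leu): third position 4-fold.
Codon 6 GGA (Gly): third position 4-fold.
Codon 7 AAT (Asn): third position 2-fold.
Codon 8 GTA (Val): third position 4-fold.
Codon 9 AAG (Lys): third position 2-fold.
Four-fold degenerate third positions: 7.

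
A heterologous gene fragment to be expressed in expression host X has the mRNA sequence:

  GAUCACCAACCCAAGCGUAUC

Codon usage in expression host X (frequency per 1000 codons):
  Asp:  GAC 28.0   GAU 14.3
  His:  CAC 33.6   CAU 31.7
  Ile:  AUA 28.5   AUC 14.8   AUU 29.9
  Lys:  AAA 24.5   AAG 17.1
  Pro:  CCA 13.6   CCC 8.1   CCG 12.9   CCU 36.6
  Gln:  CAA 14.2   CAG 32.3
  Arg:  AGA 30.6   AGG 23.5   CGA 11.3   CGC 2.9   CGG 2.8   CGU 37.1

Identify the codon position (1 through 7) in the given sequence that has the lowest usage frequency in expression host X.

Codon 1 GAU (Asp): 14.3 per 1000.
Codon 2 CAC (His): 33.6 per 1000.
Codon 3 CAA (Gln): 14.2 per 1000.
Codon 4 CCC (Pro): 8.1 per 1000.
Codon 5 AAG (Lys): 17.1 per 1000.
Codon 6 CGU (Arg): 37.1 per 1000.
Codon 7 AUC (Ile): 14.8 per 1000.
Lowest frequency is 8.1 at codon 4.

4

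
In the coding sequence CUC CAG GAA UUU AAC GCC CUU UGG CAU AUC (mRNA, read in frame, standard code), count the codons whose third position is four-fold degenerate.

Codon 1 CUC (Leu): third position 4-fold.
Codon 2 CAG (Gln): third position 2-fold.
Codon 3 GAA (Glu): third position 2-fold.
Codon 4 UUU (Phe): third position 2-fold.
Codon 5 AAC (Asn): third position 2-fold.
Codon 6 GCC (Ala): third position 4-fold.
Codon 7 CUU (Leu): third position 4-fold.
Codon 8 UGG (Trp): third position 1-fold.
Codon 9 CAU (His): third position 2-fold.
Codon 10 AUC (Ile): third position 3-fold.
Four-fold degenerate third positions: 3.

3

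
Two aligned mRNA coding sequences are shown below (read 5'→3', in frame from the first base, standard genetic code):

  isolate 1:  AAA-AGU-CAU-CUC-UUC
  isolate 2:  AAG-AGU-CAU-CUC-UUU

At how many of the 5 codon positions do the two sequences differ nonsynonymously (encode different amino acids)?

Codon 1: AAA Lys / AAG Lys — synonymous.
Codon 2: AGU Ser / AGU Ser — identical.
Codon 3: CAU His / CAU His — identical.
Codon 4: CUC Leu / CUC Leu — identical.
Codon 5: UUC Phe / UUU Phe — synonymous.
Nonsynonymous differences: 0.

0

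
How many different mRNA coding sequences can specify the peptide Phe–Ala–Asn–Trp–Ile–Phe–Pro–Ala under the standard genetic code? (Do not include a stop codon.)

1536

Phe: 2 codons.
Ala: 4 codons.
Asn: 2 codons.
Trp: 1 codon.
Ile: 3 codons.
Phe: 2 codons.
Pro: 4 codons.
Ala: 4 codons.
2 × 4 × 2 × 1 × 3 × 2 × 4 × 4 = 1536.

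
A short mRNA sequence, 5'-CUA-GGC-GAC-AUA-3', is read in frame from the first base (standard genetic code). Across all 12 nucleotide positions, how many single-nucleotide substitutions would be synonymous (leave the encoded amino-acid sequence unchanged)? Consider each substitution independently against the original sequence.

Codon 1 (CUA, Leu): 4 synonymous substitutions.
Codon 2 (GGC, Gly): 3 synonymous substitutions.
Codon 3 (GAC, Asp): 1 synonymous substitution.
Codon 4 (AUA, Ile): 2 synonymous substitutions.
Total: 4 + 3 + 1 + 2 = 10.

10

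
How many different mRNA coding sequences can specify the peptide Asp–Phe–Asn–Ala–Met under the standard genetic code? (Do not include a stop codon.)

Asp: 2 codons.
Phe: 2 codons.
Asn: 2 codons.
Ala: 4 codons.
Met: 1 codon.
2 × 2 × 2 × 4 × 1 = 32.

32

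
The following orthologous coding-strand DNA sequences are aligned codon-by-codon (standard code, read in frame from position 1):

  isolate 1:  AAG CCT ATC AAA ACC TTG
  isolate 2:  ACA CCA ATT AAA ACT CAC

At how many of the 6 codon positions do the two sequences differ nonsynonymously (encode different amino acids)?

2

Codon 1: AAG Lys / ACA Thr — nonsynonymous.
Codon 2: CCT Pro / CCA Pro — synonymous.
Codon 3: ATC Ile / ATT Ile — synonymous.
Codon 4: AAA Lys / AAA Lys — identical.
Codon 5: ACC Thr / ACT Thr — synonymous.
Codon 6: TTG Leu / CAC His — nonsynonymous.
Nonsynonymous differences: 2.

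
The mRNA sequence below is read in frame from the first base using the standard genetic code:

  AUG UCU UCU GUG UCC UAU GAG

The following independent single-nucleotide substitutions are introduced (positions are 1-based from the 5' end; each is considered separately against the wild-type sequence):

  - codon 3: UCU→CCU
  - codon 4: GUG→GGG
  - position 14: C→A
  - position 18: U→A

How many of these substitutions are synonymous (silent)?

0

Codon 3: UCU (Ser) → CCU (Pro) — missense.
Codon 4: GUG (Val) → GGG (Gly) — missense.
Codon 5: UCC (Ser) → UAC (Tyr) — missense.
Codon 6: UAU (Tyr) → UAA (Stop) — nonsense.
Synonymous: 0 of 4.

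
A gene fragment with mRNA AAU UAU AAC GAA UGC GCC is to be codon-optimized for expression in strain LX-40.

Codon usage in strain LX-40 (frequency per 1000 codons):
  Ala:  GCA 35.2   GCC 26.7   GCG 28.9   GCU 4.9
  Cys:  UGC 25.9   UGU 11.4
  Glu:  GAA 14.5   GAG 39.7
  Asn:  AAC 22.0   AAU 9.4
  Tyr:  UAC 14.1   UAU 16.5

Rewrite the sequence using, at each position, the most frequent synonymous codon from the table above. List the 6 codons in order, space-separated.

AAC UAU AAC GAG UGC GCA

Codon 1 (Asn): best is AAC at 22.0.
Codon 2 (Tyr): best is UAU at 16.5.
Codon 3 (Asn): best is AAC at 22.0.
Codon 4 (Glu): best is GAG at 39.7.
Codon 5 (Cys): best is UGC at 25.9.
Codon 6 (Ala): best is GCA at 35.2.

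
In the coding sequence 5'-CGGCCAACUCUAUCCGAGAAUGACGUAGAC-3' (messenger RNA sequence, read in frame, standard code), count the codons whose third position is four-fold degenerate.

6

Codon 1 CGG (Arg): third position 4-fold.
Codon 2 CCA (Pro): third position 4-fold.
Codon 3 ACU (Thr): third position 4-fold.
Codon 4 CUA (Leu): third position 4-fold.
Codon 5 UCC (Ser): third position 4-fold.
Codon 6 GAG (Glu): third position 2-fold.
Codon 7 AAU (Asn): third position 2-fold.
Codon 8 GAC (Asp): third position 2-fold.
Codon 9 GUA (Val): third position 4-fold.
Codon 10 GAC (Asp): third position 2-fold.
Four-fold degenerate third positions: 6.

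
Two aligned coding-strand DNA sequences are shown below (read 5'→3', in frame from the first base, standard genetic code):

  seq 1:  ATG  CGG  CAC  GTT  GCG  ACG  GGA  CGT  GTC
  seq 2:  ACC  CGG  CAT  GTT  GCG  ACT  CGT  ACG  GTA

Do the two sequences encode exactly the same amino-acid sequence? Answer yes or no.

Codon 1: ATG Met / ACC Thr — nonsynonymous.
Codon 2: CGG Arg / CGG Arg — identical.
Codon 3: CAC His / CAT His — synonymous.
Codon 4: GTT Val / GTT Val — identical.
Codon 5: GCG Ala / GCG Ala — identical.
Codon 6: ACG Thr / ACT Thr — synonymous.
Codon 7: GGA Gly / CGT Arg — nonsynonymous.
Codon 8: CGT Arg / ACG Thr — nonsynonymous.
Codon 9: GTC Val / GTA Val — synonymous.
Nonsynonymous differences: 3 → different protein.

no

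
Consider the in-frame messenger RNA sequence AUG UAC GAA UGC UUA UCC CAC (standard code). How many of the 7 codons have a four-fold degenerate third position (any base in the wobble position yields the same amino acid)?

1

Codon 1 AUG (Met): third position 1-fold.
Codon 2 UAC (Tyr): third position 2-fold.
Codon 3 GAA (Glu): third position 2-fold.
Codon 4 UGC (Cys): third position 2-fold.
Codon 5 UUA (Leu): third position 2-fold.
Codon 6 UCC (Ser): third position 4-fold.
Codon 7 CAC (His): third position 2-fold.
Four-fold degenerate third positions: 1.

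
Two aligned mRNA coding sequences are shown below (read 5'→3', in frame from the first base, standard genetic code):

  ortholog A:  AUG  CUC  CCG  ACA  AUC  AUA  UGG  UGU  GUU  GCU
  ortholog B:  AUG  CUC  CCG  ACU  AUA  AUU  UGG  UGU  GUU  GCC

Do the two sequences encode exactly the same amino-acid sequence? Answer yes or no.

Codon 1: AUG Met / AUG Met — identical.
Codon 2: CUC Leu / CUC Leu — identical.
Codon 3: CCG Pro / CCG Pro — identical.
Codon 4: ACA Thr / ACU Thr — synonymous.
Codon 5: AUC Ile / AUA Ile — synonymous.
Codon 6: AUA Ile / AUU Ile — synonymous.
Codon 7: UGG Trp / UGG Trp — identical.
Codon 8: UGU Cys / UGU Cys — identical.
Codon 9: GUU Val / GUU Val — identical.
Codon 10: GCU Ala / GCC Ala — synonymous.
Nonsynonymous differences: 0 → same protein.

yes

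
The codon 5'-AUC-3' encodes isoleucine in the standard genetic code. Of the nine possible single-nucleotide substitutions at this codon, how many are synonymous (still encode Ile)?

Position 1: none → 0 synonymous.
Position 2: none → 0 synonymous.
Position 3: AUU, AUA → 2 synonymous.
Total: 0 + 0 + 2 = 2.

2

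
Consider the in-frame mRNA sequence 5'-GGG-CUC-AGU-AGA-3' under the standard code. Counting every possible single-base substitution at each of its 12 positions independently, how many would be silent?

Codon 1 (GGG, Gly): 3 synonymous substitutions.
Codon 2 (CUC, Leu): 3 synonymous substitutions.
Codon 3 (AGU, Ser): 1 synonymous substitution.
Codon 4 (AGA, Arg): 2 synonymous substitutions.
Total: 3 + 3 + 1 + 2 = 9.

9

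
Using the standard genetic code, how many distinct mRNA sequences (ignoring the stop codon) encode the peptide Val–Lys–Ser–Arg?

288

Val: 4 codons.
Lys: 2 codons.
Ser: 6 codons.
Arg: 6 codons.
4 × 2 × 6 × 6 = 288.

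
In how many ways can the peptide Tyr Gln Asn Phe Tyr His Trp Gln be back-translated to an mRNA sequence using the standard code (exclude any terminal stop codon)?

128

Tyr: 2 codons.
Gln: 2 codons.
Asn: 2 codons.
Phe: 2 codons.
Tyr: 2 codons.
His: 2 codons.
Trp: 1 codon.
Gln: 2 codons.
2 × 2 × 2 × 2 × 2 × 2 × 1 × 2 = 128.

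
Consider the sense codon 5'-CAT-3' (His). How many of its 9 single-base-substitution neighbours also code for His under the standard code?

1

Position 1: none → 0 synonymous.
Position 2: none → 0 synonymous.
Position 3: CAC → 1 synonymous.
Total: 0 + 0 + 1 = 1.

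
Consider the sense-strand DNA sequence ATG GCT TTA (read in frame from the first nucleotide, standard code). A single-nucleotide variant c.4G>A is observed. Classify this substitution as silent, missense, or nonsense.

Position 4 falls in codon 2: GCT → Ala.
After the substitution the codon is ACT → Thr.
Ala ≠ Thr, so this is a missense mutation.

missense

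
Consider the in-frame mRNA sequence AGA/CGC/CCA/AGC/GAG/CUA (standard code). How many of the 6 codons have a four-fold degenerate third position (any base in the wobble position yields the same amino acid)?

3

Codon 1 AGA (Arg): third position 2-fold.
Codon 2 CGC (Arg): third position 4-fold.
Codon 3 CCA (Pro): third position 4-fold.
Codon 4 AGC (Ser): third position 2-fold.
Codon 5 GAG (Glu): third position 2-fold.
Codon 6 CUA (Leu): third position 4-fold.
Four-fold degenerate third positions: 3.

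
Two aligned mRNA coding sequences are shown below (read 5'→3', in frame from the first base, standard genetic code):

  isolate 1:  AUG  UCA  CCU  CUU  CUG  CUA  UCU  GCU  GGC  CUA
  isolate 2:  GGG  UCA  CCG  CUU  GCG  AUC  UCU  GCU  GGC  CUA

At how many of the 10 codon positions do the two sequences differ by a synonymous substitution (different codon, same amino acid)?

1

Codon 1: AUG Met / GGG Gly — nonsynonymous.
Codon 2: UCA Ser / UCA Ser — identical.
Codon 3: CCU Pro / CCG Pro — synonymous.
Codon 4: CUU Leu / CUU Leu — identical.
Codon 5: CUG Leu / GCG Ala — nonsynonymous.
Codon 6: CUA Leu / AUC Ile — nonsynonymous.
Codon 7: UCU Ser / UCU Ser — identical.
Codon 8: GCU Ala / GCU Ala — identical.
Codon 9: GGC Gly / GGC Gly — identical.
Codon 10: CUA Leu / CUA Leu — identical.
Synonymous differences: 1.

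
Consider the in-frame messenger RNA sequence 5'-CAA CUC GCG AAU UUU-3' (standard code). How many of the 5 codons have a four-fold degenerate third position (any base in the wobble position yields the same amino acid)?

Codon 1 CAA (Gln): third position 2-fold.
Codon 2 CUC (Leu): third position 4-fold.
Codon 3 GCG (Ala): third position 4-fold.
Codon 4 AAU (Asn): third position 2-fold.
Codon 5 UUU (Phe): third position 2-fold.
Four-fold degenerate third positions: 2.

2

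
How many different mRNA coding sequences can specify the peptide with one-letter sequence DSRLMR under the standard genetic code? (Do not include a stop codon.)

Asp: 2 codons.
Ser: 6 codons.
Arg: 6 codons.
Leu: 6 codons.
Met: 1 codon.
Arg: 6 codons.
2 × 6 × 6 × 6 × 1 × 6 = 2592.

2592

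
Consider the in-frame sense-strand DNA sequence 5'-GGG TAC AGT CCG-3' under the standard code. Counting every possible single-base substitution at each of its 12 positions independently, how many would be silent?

Codon 1 (GGG, Gly): 3 synonymous substitutions.
Codon 2 (TAC, Tyr): 1 synonymous substitution.
Codon 3 (AGT, Ser): 1 synonymous substitution.
Codon 4 (CCG, Pro): 3 synonymous substitutions.
Total: 3 + 1 + 1 + 3 = 8.

8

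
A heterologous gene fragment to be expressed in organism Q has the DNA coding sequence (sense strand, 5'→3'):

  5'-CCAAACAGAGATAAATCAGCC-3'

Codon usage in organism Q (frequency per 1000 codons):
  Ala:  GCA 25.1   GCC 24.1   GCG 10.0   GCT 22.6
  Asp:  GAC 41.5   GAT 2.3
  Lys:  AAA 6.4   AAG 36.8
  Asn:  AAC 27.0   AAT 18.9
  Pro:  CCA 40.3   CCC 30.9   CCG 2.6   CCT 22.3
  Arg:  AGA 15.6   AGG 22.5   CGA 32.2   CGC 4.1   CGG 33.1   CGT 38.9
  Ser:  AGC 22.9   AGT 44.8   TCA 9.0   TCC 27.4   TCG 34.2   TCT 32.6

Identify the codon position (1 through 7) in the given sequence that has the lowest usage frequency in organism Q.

4

Codon 1 CCA (Pro): 40.3 per 1000.
Codon 2 AAC (Asn): 27.0 per 1000.
Codon 3 AGA (Arg): 15.6 per 1000.
Codon 4 GAT (Asp): 2.3 per 1000.
Codon 5 AAA (Lys): 6.4 per 1000.
Codon 6 TCA (Ser): 9.0 per 1000.
Codon 7 GCC (Ala): 24.1 per 1000.
Lowest frequency is 2.3 at codon 4.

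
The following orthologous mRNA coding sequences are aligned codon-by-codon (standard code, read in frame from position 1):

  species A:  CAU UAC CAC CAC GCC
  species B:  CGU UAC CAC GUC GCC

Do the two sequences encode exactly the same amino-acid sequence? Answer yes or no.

Codon 1: CAU His / CGU Arg — nonsynonymous.
Codon 2: UAC Tyr / UAC Tyr — identical.
Codon 3: CAC His / CAC His — identical.
Codon 4: CAC His / GUC Val — nonsynonymous.
Codon 5: GCC Ala / GCC Ala — identical.
Nonsynonymous differences: 2 → different protein.

no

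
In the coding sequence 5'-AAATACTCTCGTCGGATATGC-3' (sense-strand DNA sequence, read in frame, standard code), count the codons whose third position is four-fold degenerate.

3

Codon 1 AAA (Lys): third position 2-fold.
Codon 2 TAC (Tyr): third position 2-fold.
Codon 3 TCT (Ser): third position 4-fold.
Codon 4 CGT (Arg): third position 4-fold.
Codon 5 CGG (Arg): third position 4-fold.
Codon 6 ATA (Ile): third position 3-fold.
Codon 7 TGC (Cys): third position 2-fold.
Four-fold degenerate third positions: 3.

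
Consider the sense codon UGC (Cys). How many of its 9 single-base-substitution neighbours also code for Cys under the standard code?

1

Position 1: none → 0 synonymous.
Position 2: none → 0 synonymous.
Position 3: UGU → 1 synonymous.
Total: 0 + 0 + 1 = 1.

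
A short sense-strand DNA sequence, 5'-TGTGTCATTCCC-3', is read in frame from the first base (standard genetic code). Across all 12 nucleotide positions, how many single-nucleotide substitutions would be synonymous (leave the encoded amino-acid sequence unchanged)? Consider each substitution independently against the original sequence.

Codon 1 (TGT, Cys): 1 synonymous substitution.
Codon 2 (GTC, Val): 3 synonymous substitutions.
Codon 3 (ATT, Ile): 2 synonymous substitutions.
Codon 4 (CCC, Pro): 3 synonymous substitutions.
Total: 1 + 3 + 2 + 3 = 9.

9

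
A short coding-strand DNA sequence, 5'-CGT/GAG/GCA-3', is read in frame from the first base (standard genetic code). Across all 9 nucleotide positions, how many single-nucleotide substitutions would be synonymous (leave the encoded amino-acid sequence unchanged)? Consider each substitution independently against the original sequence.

Codon 1 (CGT, Arg): 3 synonymous substitutions.
Codon 2 (GAG, Glu): 1 synonymous substitution.
Codon 3 (GCA, Ala): 3 synonymous substitutions.
Total: 3 + 1 + 3 = 7.

7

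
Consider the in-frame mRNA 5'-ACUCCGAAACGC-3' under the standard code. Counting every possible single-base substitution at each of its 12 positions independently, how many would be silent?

Codon 1 (ACU, Thr): 3 synonymous substitutions.
Codon 2 (CCG, Pro): 3 synonymous substitutions.
Codon 3 (AAA, Lys): 1 synonymous substitution.
Codon 4 (CGC, Arg): 3 synonymous substitutions.
Total: 3 + 3 + 1 + 3 = 10.

10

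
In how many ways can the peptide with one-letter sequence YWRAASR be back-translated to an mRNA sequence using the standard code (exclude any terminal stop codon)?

Tyr: 2 codons.
Trp: 1 codon.
Arg: 6 codons.
Ala: 4 codons.
Ala: 4 codons.
Ser: 6 codons.
Arg: 6 codons.
2 × 1 × 6 × 4 × 4 × 6 × 6 = 6912.

6912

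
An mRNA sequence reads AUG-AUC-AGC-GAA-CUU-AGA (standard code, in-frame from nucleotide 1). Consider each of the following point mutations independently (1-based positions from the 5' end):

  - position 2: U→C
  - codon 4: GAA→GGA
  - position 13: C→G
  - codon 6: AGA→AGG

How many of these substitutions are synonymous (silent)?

Codon 1: AUG (Met) → ACG (Thr) — missense.
Codon 4: GAA (Glu) → GGA (Gly) — missense.
Codon 5: CUU (Leu) → GUU (Val) — missense.
Codon 6: AGA (Arg) → AGG (Arg) — synonymous.
Synonymous: 1 of 4.

1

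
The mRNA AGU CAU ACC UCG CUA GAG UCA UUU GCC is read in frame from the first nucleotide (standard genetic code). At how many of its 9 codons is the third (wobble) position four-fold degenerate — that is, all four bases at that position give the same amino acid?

Codon 1 AGU (Ser): third position 2-fold.
Codon 2 CAU (His): third position 2-fold.
Codon 3 ACC (Thr): third position 4-fold.
Codon 4 UCG (Ser): third position 4-fold.
Codon 5 CUA (Leu): third position 4-fold.
Codon 6 GAG (Glu): third position 2-fold.
Codon 7 UCA (Ser): third position 4-fold.
Codon 8 UUU (Phe): third position 2-fold.
Codon 9 GCC (Ala): third position 4-fold.
Four-fold degenerate third positions: 5.

5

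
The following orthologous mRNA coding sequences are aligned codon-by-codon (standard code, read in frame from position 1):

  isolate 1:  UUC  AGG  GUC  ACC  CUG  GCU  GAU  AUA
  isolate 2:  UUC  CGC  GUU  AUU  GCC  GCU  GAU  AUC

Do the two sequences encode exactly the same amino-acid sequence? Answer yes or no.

Codon 1: UUC Phe / UUC Phe — identical.
Codon 2: AGG Arg / CGC Arg — synonymous.
Codon 3: GUC Val / GUU Val — synonymous.
Codon 4: ACC Thr / AUU Ile — nonsynonymous.
Codon 5: CUG Leu / GCC Ala — nonsynonymous.
Codon 6: GCU Ala / GCU Ala — identical.
Codon 7: GAU Asp / GAU Asp — identical.
Codon 8: AUA Ile / AUC Ile — synonymous.
Nonsynonymous differences: 2 → different protein.

no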